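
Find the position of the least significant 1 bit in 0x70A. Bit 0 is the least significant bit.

1

0x70A = 11100001010
Trailing zeros: 1, so the lowest set bit is bit 1 (value 2).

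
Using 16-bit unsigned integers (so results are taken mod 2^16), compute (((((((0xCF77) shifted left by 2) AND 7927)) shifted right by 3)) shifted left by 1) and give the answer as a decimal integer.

1844

0xCF77 = 1100111101110111
→ shifted left by 2 (mod 2^16) → 0011110111011100 = 15836
7927 = 0001111011110111
→ AND → 0001110011010100 = 7380
→ shifted right by 3 → 0000001110011010 = 922
→ shifted left by 1 (mod 2^16) → 0000011100110100 = 1844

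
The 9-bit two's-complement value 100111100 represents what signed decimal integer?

-196

pattern = 100111100 (MSB is 1 ⇒ negative)
Invert: 011000011, add 1 → 011000100 = 196, so the value is -196.
(Equivalently: 316 - 2^9 = 316 - 512 = -196.)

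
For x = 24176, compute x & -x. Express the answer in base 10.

x = 101111001110000 = 24176
-x (two's complement) = …010000110010000
AND   = 000000000010000 = 16
(x & -x isolates the lowest set bit of x.)

16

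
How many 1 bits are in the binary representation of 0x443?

4

0x443 = 10001000011
Count the 1s: 1 + 1 + 1 + 1 = 4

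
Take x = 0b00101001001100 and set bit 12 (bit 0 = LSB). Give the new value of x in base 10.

6732

x = 00101001001100
bit 12 is currently 0; set it via x | (1 << 12) = x | 4096
→ 01101001001100 = 6732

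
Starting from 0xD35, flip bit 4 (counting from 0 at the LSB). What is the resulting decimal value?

x = 110100110101
bit 4 is currently 1; toggle it via x ^ (1 << 4) = x ^ 16
→ 110100100101 = 3365

3365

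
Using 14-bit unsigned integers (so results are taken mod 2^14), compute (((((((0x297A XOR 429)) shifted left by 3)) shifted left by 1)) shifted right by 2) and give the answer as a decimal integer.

860

0x297A = 10100101111010
429 = 00000110101101
→ XOR → 10100011010111 = 10455
→ shifted left by 3 (mod 2^14) → 00011010111000 = 1720
→ shifted left by 1 (mod 2^14) → 00110101110000 = 3440
→ shifted right by 2 → 00001101011100 = 860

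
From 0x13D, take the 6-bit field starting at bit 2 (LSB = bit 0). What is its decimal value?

15

v = 100111101
Shift right by 2: 1001111
Mask low 6 bits: 001111 = 15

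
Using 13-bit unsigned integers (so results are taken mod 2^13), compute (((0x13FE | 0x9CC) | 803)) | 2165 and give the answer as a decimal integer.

7167

0x13FE = 1001111111110
0x9CC = 0100111001100
→ | → 1101111111110 = 7166
803 = 0001100100011
→ | → 1101111111111 = 7167
2165 = 0100001110101
→ | → 1101111111111 = 7167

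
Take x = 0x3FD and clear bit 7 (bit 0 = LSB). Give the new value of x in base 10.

x = 01111111101
bit 7 is currently 1; clear it via x & ~(1 << 7) = x & ~128
→ 01101111101 = 893

893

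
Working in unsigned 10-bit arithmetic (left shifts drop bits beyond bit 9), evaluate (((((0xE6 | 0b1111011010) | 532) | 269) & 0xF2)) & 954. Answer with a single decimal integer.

178

0xE6 = 0011100110
0b1111011010 = 1111011010
→ | → 1111111110 = 1022
532 = 1000010100
→ | → 1111111110 = 1022
269 = 0100001101
→ | → 1111111111 = 1023
0xF2 = 0011110010
→ & → 0011110010 = 242
954 = 1110111010
→ & → 0010110010 = 178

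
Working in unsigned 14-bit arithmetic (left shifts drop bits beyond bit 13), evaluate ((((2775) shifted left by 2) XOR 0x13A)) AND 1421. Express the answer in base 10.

4

2775 = 00101011010111
→ shifted left by 2 (mod 2^14) → 10101101011100 = 11100
0x13A = 00000100111010
→ XOR → 10101001100110 = 10854
1421 = 00010110001101
→ AND → 00000000000100 = 4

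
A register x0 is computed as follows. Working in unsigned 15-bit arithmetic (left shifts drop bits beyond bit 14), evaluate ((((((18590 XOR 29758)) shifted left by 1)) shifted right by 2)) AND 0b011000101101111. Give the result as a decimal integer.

18590 = 100100010011110
29758 = 111010000111110
→ XOR → 011110010100000 = 15520
→ shifted left by 1 (mod 2^15) → 111100101000000 = 31040
→ shifted right by 2 → 001111001010000 = 7760
0b011000101101111 = 011000101101111
→ AND → 001000001000000 = 4160

4160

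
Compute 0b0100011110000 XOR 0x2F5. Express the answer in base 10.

a = 100011110000
0x2F5 = 001011110101
XOR → 101000000101 = 2565

2565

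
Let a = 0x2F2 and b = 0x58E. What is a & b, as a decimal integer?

0x2F2 = 01011110010
0x58E = 10110001110
AND → 00010000010 = 130

130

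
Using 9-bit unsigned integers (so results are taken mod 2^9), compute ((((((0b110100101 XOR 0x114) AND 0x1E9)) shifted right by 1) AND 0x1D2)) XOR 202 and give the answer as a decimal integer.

154

0b110100101 = 110100101
0x114 = 100010100
→ XOR → 010110001 = 177
0x1E9 = 111101001
→ AND → 010100001 = 161
→ shifted right by 1 → 001010000 = 80
0x1D2 = 111010010
→ AND → 001010000 = 80
202 = 011001010
→ XOR → 010011010 = 154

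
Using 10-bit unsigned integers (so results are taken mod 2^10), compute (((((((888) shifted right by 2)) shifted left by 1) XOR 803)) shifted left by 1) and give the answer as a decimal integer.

318

888 = 1101111000
→ shifted right by 2 → 0011011110 = 222
→ shifted left by 1 (mod 2^10) → 0110111100 = 444
803 = 1100100011
→ XOR → 1010011111 = 671
→ shifted left by 1 (mod 2^10) → 0100111110 = 318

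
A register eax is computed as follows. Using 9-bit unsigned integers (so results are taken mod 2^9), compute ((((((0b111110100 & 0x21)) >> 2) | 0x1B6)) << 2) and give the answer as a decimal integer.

248

0b111110100 = 111110100
0x21 = 000100001
→ & → 000100000 = 32
→ >> 2 → 000001000 = 8
0x1B6 = 110110110
→ | → 110111110 = 446
→ << 2 (mod 2^9) → 011111000 = 248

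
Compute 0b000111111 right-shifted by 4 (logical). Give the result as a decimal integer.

3

x = 111111
shift right by 4 → 000011 = 3
(equivalently, floor(63 / 16))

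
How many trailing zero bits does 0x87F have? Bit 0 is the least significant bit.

0x87F = 100001111111
Trailing zeros: 0, so the lowest set bit is bit 0 (value 1).

0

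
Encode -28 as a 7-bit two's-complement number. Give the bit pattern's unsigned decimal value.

28 in 7 bits: 0011100
Invert: 1100011
Add 1:  1100100 = 100
(Check: 2^7 - 28 = 128 - 28 = 100.)

100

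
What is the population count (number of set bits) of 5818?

5818 = 1011010111010
Count the 1s: 1 + 1 + 1 + 1 + 1 + 1 + 1 + 1 = 8

8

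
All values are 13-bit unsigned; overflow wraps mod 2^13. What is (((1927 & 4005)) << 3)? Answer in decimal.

1927 = 0011110000111
4005 = 0111110100101
→ & → 0011110000101 = 1925
→ << 3 (mod 2^13) → 1110000101000 = 7208

7208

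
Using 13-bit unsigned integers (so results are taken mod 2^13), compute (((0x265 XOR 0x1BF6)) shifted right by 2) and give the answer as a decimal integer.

0x265 = 0001001100101
0x1BF6 = 1101111110110
→ XOR → 1100110010011 = 6547
→ shifted right by 2 → 0011001100100 = 1636

1636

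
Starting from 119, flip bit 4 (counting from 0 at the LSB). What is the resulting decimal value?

x = 00001110111
bit 4 is currently 1; toggle it via x ^ (1 << 4) = x ^ 16
→ 00001100111 = 103

103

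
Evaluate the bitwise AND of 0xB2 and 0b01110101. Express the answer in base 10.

48

0xB2 = 10110010
b = 01110101
AND → 00110000 = 48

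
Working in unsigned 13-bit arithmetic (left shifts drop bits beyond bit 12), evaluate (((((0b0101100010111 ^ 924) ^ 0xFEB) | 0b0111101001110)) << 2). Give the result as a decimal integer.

7608

0b0101100010111 = 0101100010111
924 = 0001110011100
→ ^ → 0100010001011 = 2187
0xFEB = 0111111101011
→ ^ → 0011101100000 = 1888
0b0111101001110 = 0111101001110
→ | → 0111101101110 = 3950
→ << 2 (mod 2^13) → 1110110111000 = 7608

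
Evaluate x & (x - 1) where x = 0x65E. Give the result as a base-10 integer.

x = 11001011110 = 1630
x - 1 = 11001011101
AND   = 11001011100 = 1628
(x & (x - 1) clears the lowest set bit of x.)

1628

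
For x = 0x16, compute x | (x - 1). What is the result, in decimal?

x = 10110 = 22
x - 1 = 10101
OR    = 10111 = 23
(x | (x - 1) sets all bits below the lowest set bit.)

23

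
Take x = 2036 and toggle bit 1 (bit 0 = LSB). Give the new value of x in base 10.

2038

x = 11111110100
bit 1 is currently 0; toggle it via x ^ (1 << 1) = x ^ 2
→ 11111110110 = 2038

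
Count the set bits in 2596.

4

2596 = 101000100100
Count the 1s: 1 + 1 + 1 + 1 = 4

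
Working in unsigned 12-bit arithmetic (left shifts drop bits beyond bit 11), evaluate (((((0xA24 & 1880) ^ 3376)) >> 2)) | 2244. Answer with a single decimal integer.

3020

0xA24 = 101000100100
1880 = 011101011000
→ & → 001000000000 = 512
3376 = 110100110000
→ ^ → 111100110000 = 3888
→ >> 2 → 001111001100 = 972
2244 = 100011000100
→ | → 101111001100 = 3020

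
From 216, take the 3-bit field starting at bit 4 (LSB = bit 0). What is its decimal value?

v = 00000011011000
Shift right by 4: 0000001101
Mask low 3 bits: 101 = 5

5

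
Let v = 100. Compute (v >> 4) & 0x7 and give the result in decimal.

6

v = 01100100
Shift right by 4: 0110
Mask low 3 bits: 110 = 6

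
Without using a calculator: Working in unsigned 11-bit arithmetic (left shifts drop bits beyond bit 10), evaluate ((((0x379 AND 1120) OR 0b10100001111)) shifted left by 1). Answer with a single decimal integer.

734

0x379 = 01101111001
1120 = 10001100000
→ AND → 00001100000 = 96
0b10100001111 = 10100001111
→ OR → 10101101111 = 1391
→ shifted left by 1 (mod 2^11) → 01011011110 = 734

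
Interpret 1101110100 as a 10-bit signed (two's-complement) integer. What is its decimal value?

-140

pattern = 1101110100 (MSB is 1 ⇒ negative)
Invert: 0010001011, add 1 → 0010001100 = 140, so the value is -140.
(Equivalently: 884 - 2^10 = 884 - 1024 = -140.)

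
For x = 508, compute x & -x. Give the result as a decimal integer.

x = 111111100 = 508
-x (two's complement) = …000000100
AND   = 000000100 = 4
(x & -x isolates the lowest set bit of x.)

4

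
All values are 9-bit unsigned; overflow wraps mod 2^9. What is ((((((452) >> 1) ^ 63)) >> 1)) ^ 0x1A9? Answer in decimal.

455

452 = 111000100
→ >> 1 → 011100010 = 226
63 = 000111111
→ ^ → 011011101 = 221
→ >> 1 → 001101110 = 110
0x1A9 = 110101001
→ ^ → 111000111 = 455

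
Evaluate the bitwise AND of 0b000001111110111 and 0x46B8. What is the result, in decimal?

a = 000001111110111
0x46B8 = 100011010111000
AND → 000001010110000 = 688

688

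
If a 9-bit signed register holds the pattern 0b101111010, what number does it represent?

-134

pattern = 101111010 (MSB is 1 ⇒ negative)
Invert: 010000101, add 1 → 010000110 = 134, so the value is -134.
(Equivalently: 378 - 2^9 = 378 - 512 = -134.)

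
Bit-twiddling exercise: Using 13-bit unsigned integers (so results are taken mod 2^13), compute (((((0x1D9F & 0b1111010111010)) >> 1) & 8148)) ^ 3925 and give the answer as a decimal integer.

0x1D9F = 1110110011111
0b1111010111010 = 1111010111010
→ & → 1110010011010 = 7322
→ >> 1 → 0111001001101 = 3661
8148 = 1111111010100
→ & → 0111001000100 = 3652
3925 = 0111101010101
→ ^ → 0000100010001 = 273

273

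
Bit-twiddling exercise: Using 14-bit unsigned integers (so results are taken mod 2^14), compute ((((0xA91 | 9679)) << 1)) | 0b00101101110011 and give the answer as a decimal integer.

0xA91 = 00101010010001
9679 = 10010111001111
→ | → 10111111011111 = 12255
→ << 1 (mod 2^14) → 01111110111110 = 8126
0b00101101110011 = 00101101110011
→ | → 01111111111111 = 8191

8191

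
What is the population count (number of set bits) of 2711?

7

2711 = 101010010111
Count the 1s: 1 + 1 + 1 + 1 + 1 + 1 + 1 = 7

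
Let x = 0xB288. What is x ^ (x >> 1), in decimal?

60364

x = 1011001010001000 = 45704
x>>1 = 0101100101000100
XOR  = 1110101111001100 = 60364
(x ^ (x >> 1) gives the standard binary-reflected Gray code of x.)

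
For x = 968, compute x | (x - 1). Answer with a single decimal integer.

975

x = 1111001000 = 968
x - 1 = 1111000111
OR    = 1111001111 = 975
(x | (x - 1) sets all bits below the lowest set bit.)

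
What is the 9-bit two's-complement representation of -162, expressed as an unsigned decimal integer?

350

162 in 9 bits: 010100010
Invert: 101011101
Add 1:  101011110 = 350
(Check: 2^9 - 162 = 512 - 162 = 350.)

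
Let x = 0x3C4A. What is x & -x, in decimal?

x = 11110001001010 = 15434
-x (two's complement) = …00001110110110
AND   = 00000000000010 = 2
(x & -x isolates the lowest set bit of x.)

2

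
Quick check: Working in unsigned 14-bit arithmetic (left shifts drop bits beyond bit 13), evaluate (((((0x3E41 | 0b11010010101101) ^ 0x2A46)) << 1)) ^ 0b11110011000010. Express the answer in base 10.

0x3E41 = 11111001000001
0b11010010101101 = 11010010101101
→ | → 11111011101101 = 16109
0x2A46 = 10101001000110
→ ^ → 01010010101011 = 5291
→ << 1 (mod 2^14) → 10100101010110 = 10582
0b11110011000010 = 11110011000010
→ ^ → 01010110010100 = 5524

5524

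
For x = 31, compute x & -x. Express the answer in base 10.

1

x = 11111 = 31
-x (two's complement) = …00001
AND   = 00001 = 1
(x & -x isolates the lowest set bit of x.)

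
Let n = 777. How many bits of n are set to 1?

777 = 1100001001
Count the 1s: 1 + 1 + 1 + 1 = 4

4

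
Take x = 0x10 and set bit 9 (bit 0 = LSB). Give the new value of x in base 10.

x = 000000010000
bit 9 is currently 0; set it via x | (1 << 9) = x | 512
→ 001000010000 = 528

528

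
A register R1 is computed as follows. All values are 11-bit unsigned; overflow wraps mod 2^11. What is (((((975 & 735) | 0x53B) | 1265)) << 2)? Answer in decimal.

2044

975 = 01111001111
735 = 01011011111
→ & → 01011001111 = 719
0x53B = 10100111011
→ | → 11111111111 = 2047
1265 = 10011110001
→ | → 11111111111 = 2047
→ << 2 (mod 2^11) → 11111111100 = 2044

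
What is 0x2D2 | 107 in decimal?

0x2D2 = 1011010010
107 = 0001101011
 OR → 1011111011 = 763

763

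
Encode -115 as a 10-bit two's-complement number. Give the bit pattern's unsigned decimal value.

115 in 10 bits: 0001110011
Invert: 1110001100
Add 1:  1110001101 = 909
(Check: 2^10 - 115 = 1024 - 115 = 909.)

909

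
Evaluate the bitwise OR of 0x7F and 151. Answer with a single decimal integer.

0x7F = 01111111
151 = 10010111
 OR → 11111111 = 255

255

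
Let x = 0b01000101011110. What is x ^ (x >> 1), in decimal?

x = 1000101011110 = 4446
x>>1 = 0100010101111
XOR  = 1100111110001 = 6641
(x ^ (x >> 1) gives the standard binary-reflected Gray code of x.)

6641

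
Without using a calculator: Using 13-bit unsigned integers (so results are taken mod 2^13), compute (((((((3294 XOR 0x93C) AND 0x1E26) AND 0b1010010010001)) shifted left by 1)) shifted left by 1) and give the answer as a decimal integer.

4096

3294 = 0110011011110
0x93C = 0100100111100
→ XOR → 0010111100010 = 1506
0x1E26 = 1111000100110
→ AND → 0010000100010 = 1058
0b1010010010001 = 1010010010001
→ AND → 0010000000000 = 1024
→ shifted left by 1 (mod 2^13) → 0100000000000 = 2048
→ shifted left by 1 (mod 2^13) → 1000000000000 = 4096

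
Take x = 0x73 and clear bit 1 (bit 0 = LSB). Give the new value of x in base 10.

x = 00001110011
bit 1 is currently 1; clear it via x & ~(1 << 1) = x & ~2
→ 00001110001 = 113

113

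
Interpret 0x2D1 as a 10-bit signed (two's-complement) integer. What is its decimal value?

pattern = 1011010001 (MSB is 1 ⇒ negative)
Invert: 0100101110, add 1 → 0100101111 = 303, so the value is -303.
(Equivalently: 721 - 2^10 = 721 - 1024 = -303.)

-303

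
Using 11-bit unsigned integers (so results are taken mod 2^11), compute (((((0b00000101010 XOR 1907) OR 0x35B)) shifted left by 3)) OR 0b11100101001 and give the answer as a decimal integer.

2041

0b00000101010 = 00000101010
1907 = 11101110011
→ XOR → 11101011001 = 1881
0x35B = 01101011011
→ OR → 11101011011 = 1883
→ shifted left by 3 (mod 2^11) → 01011011000 = 728
0b11100101001 = 11100101001
→ OR → 11111111001 = 2041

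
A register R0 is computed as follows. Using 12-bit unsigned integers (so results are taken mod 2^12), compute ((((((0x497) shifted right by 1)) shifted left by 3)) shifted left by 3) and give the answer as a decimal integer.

0x497 = 010010010111
→ shifted right by 1 → 001001001011 = 587
→ shifted left by 3 (mod 2^12) → 001001011000 = 600
→ shifted left by 3 (mod 2^12) → 001011000000 = 704

704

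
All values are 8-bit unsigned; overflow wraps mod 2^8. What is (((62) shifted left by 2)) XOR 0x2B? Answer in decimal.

62 = 00111110
→ shifted left by 2 (mod 2^8) → 11111000 = 248
0x2B = 00101011
→ XOR → 11010011 = 211

211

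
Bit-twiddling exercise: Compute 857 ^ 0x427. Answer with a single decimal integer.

1918

857 = 01101011001
0x427 = 10000100111
XOR → 11101111110 = 1918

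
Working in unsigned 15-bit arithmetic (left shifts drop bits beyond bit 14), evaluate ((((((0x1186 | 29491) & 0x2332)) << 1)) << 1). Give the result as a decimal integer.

0x1186 = 001000110000110
29491 = 111001100110011
→ | → 111001110110111 = 29623
0x2332 = 010001100110010
→ & → 010001100110010 = 9010
→ << 1 (mod 2^15) → 100011001100100 = 18020
→ << 1 (mod 2^15) → 000110011001000 = 3272

3272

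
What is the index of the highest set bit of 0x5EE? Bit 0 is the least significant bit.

0x5EE = 10111101110
The topmost 1 is at position 10 (since 2^10 = 1024 ≤ 1518 < 2048).

10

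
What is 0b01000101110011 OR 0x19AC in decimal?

a = 1000101110011
0x19AC = 1100110101100
 OR → 1100111111111 = 6655

6655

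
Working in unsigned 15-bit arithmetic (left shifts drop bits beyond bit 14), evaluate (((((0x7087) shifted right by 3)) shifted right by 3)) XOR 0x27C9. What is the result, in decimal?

9739

0x7087 = 111000010000111
→ shifted right by 3 → 000111000010000 = 3600
→ shifted right by 3 → 000000111000010 = 450
0x27C9 = 010011111001001
→ XOR → 010011000001011 = 9739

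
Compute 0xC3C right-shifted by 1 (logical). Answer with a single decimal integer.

1566

0xC3C = 110000111100
shift right by 1 → 011000011110 = 1566
(equivalently, floor(3132 / 2))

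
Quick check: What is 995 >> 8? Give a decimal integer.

3

995 = 1111100011
shift right by 8 → 0000000011 = 3
(equivalently, floor(995 / 256))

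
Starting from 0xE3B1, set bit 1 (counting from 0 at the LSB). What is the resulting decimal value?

58291

x = 1110001110110001
bit 1 is currently 0; set it via x | (1 << 1) = x | 2
→ 1110001110110011 = 58291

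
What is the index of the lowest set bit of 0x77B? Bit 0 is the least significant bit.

0x77B = 11101111011
Trailing zeros: 0, so the lowest set bit is bit 0 (value 1).

0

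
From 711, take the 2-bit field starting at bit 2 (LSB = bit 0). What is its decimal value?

1

v = 1011000111
Shift right by 2: 10110001
Mask low 2 bits: 01 = 1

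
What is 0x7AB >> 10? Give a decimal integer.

0x7AB = 11110101011
shift right by 10 → 00000000001 = 1
(equivalently, floor(1963 / 1024))

1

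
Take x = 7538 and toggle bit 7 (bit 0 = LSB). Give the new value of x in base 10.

7666

x = 1110101110010
bit 7 is currently 0; toggle it via x ^ (1 << 7) = x ^ 128
→ 1110111110010 = 7666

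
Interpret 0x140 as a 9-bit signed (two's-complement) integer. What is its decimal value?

pattern = 101000000 (MSB is 1 ⇒ negative)
Invert: 010111111, add 1 → 011000000 = 192, so the value is -192.
(Equivalently: 320 - 2^9 = 320 - 512 = -192.)

-192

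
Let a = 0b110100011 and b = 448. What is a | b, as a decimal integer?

483

a = 110100011
448 = 111000000
 OR → 111100011 = 483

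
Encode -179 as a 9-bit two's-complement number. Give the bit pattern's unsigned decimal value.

179 in 9 bits: 010110011
Invert: 101001100
Add 1:  101001101 = 333
(Check: 2^9 - 179 = 512 - 179 = 333.)

333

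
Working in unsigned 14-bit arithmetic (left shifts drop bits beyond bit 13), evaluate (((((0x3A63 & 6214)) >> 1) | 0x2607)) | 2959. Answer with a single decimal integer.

12207

0x3A63 = 11101001100011
6214 = 01100001000110
→ & → 01100001000010 = 6210
→ >> 1 → 00110000100001 = 3105
0x2607 = 10011000000111
→ | → 10111000100111 = 11815
2959 = 00101110001111
→ | → 10111110101111 = 12207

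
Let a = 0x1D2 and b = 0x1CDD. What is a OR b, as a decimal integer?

7647

0x1D2 = 0000111010010
0x1CDD = 1110011011101
 OR → 1110111011111 = 7647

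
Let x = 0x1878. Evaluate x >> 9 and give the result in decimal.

12

0x1878 = 1100001111000
shift right by 9 → 0000000001100 = 12
(equivalently, floor(6264 / 512))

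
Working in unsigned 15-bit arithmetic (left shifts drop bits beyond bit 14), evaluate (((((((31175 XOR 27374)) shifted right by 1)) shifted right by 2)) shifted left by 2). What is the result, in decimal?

2452

31175 = 111100111000111
27374 = 110101011101110
→ XOR → 001001100101001 = 4905
→ shifted right by 1 → 000100110010100 = 2452
→ shifted right by 2 → 000001001100101 = 613
→ shifted left by 2 (mod 2^15) → 000100110010100 = 2452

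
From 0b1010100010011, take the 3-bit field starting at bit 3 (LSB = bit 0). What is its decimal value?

2

v = 1010100010011
Shift right by 3: 1010100010
Mask low 3 bits: 010 = 2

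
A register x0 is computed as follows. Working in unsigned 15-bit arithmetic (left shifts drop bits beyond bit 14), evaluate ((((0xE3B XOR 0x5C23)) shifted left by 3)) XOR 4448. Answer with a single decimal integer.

0xE3B = 000111000111011
0x5C23 = 101110000100011
→ XOR → 101001000011000 = 21016
→ shifted left by 3 (mod 2^15) → 001000011000000 = 4288
4448 = 001000101100000
→ XOR → 000000110100000 = 416

416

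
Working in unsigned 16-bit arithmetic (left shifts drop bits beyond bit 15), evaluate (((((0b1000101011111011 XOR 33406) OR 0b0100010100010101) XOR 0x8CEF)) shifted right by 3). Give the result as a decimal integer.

6191

0b1000101011111011 = 1000101011111011
33406 = 1000001001111110
→ XOR → 0000100010000101 = 2181
0b0100010100010101 = 0100010100010101
→ OR → 0100110110010101 = 19861
0x8CEF = 1000110011101111
→ XOR → 1100000101111010 = 49530
→ shifted right by 3 → 0001100000101111 = 6191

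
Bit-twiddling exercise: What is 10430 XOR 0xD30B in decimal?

10430 = 0010100010111110
0xD30B = 1101001100001011
XOR → 1111101110110101 = 64437

64437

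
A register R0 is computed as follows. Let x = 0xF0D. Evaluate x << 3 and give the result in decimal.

0xF0D = 000111100001101
shift left by 3 → 111100001101000 = 30824
(equivalently, 3853 × 2^3 = 3853 × 8)

30824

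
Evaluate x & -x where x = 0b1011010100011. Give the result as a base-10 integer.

1

x = 1011010100011 = 5795
-x (two's complement) = …0100101011101
AND   = 0000000000001 = 1
(x & -x isolates the lowest set bit of x.)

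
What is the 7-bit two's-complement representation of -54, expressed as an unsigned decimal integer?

74

54 in 7 bits: 0110110
Invert: 1001001
Add 1:  1001010 = 74
(Check: 2^7 - 54 = 128 - 54 = 74.)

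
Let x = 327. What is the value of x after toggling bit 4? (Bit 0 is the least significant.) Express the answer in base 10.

343

x = 101000111
bit 4 is currently 0; toggle it via x ^ (1 << 4) = x ^ 16
→ 101010111 = 343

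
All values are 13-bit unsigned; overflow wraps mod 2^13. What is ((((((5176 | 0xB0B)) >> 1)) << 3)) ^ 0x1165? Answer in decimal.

5176 = 1010000111000
0xB0B = 0101100001011
→ | → 1111100111011 = 7995
→ >> 1 → 0111110011101 = 3997
→ << 3 (mod 2^13) → 1110011101000 = 7400
0x1165 = 1000101100101
→ ^ → 0110110001101 = 3469

3469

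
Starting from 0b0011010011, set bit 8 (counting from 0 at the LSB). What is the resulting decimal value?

x = 0011010011
bit 8 is currently 0; set it via x | (1 << 8) = x | 256
→ 0111010011 = 467

467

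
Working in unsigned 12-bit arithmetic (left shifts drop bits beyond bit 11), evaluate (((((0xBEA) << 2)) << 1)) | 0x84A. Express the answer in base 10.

0xBEA = 101111101010
→ << 2 (mod 2^12) → 111110101000 = 4008
→ << 1 (mod 2^12) → 111101010000 = 3920
0x84A = 100001001010
→ | → 111101011010 = 3930

3930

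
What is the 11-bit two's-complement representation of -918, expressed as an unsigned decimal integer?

1130

918 in 11 bits: 01110010110
Invert: 10001101001
Add 1:  10001101010 = 1130
(Check: 2^11 - 918 = 2048 - 918 = 1130.)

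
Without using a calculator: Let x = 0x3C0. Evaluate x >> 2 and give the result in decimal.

0x3C0 = 1111000000
shift right by 2 → 0011110000 = 240
(equivalently, floor(960 / 4))

240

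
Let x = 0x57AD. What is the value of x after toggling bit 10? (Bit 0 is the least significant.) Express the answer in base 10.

x = 101011110101101
bit 10 is currently 1; toggle it via x ^ (1 << 10) = x ^ 1024
→ 101001110101101 = 21421

21421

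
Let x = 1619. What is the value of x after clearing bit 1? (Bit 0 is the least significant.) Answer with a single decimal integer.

x = 11001010011
bit 1 is currently 1; clear it via x & ~(1 << 1) = x & ~2
→ 11001010001 = 1617

1617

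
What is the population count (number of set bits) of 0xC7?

0xC7 = 11000111
Count the 1s: 1 + 1 + 1 + 1 + 1 = 5

5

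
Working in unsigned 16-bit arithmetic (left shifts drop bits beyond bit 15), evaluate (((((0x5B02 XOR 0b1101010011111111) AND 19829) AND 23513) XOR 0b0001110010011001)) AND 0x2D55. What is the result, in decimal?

0x5B02 = 0101101100000010
0b1101010011111111 = 1101010011111111
→ XOR → 1000111111111101 = 36861
19829 = 0100110101110101
→ AND → 0000110101110101 = 3445
23513 = 0101101111011001
→ AND → 0000100101010001 = 2385
0b0001110010011001 = 0001110010011001
→ XOR → 0001010111001000 = 5576
0x2D55 = 0010110101010101
→ AND → 0000010101000000 = 1344

1344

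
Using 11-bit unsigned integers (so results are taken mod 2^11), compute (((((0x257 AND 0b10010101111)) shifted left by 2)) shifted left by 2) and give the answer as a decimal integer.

0x257 = 01001010111
0b10010101111 = 10010101111
→ AND → 00000000111 = 7
→ shifted left by 2 (mod 2^11) → 00000011100 = 28
→ shifted left by 2 (mod 2^11) → 00001110000 = 112

112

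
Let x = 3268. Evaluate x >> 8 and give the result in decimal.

3268 = 110011000100
shift right by 8 → 000000001100 = 12
(equivalently, floor(3268 / 256))

12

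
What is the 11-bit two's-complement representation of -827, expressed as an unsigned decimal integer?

1221

827 in 11 bits: 01100111011
Invert: 10011000100
Add 1:  10011000101 = 1221
(Check: 2^11 - 827 = 2048 - 827 = 1221.)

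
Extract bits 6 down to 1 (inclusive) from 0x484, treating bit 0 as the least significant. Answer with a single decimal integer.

2

v = 010010000100
Shift right by 1: 01001000010
Mask low 6 bits: 000010 = 2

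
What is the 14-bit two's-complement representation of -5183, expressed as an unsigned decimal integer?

5183 in 14 bits: 01010000111111
Invert: 10101111000000
Add 1:  10101111000001 = 11201
(Check: 2^14 - 5183 = 16384 - 5183 = 11201.)

11201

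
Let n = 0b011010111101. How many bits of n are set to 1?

n = 11010111101
Count the 1s: 1 + 1 + 1 + 1 + 1 + 1 + 1 + 1 = 8

8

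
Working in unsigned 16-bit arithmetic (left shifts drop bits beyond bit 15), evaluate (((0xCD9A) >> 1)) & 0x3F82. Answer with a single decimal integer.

0xCD9A = 1100110110011010
→ >> 1 → 0110011011001101 = 26317
0x3F82 = 0011111110000010
→ & → 0010011010000000 = 9856

9856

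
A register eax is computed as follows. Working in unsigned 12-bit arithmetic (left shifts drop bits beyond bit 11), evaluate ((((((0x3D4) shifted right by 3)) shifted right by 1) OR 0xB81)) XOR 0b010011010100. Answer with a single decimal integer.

3945

0x3D4 = 001111010100
→ shifted right by 3 → 000001111010 = 122
→ shifted right by 1 → 000000111101 = 61
0xB81 = 101110000001
→ OR → 101110111101 = 3005
0b010011010100 = 010011010100
→ XOR → 111101101001 = 3945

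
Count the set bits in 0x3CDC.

9

0x3CDC = 11110011011100
Count the 1s: 1 + 1 + 1 + 1 + 1 + 1 + 1 + 1 + 1 = 9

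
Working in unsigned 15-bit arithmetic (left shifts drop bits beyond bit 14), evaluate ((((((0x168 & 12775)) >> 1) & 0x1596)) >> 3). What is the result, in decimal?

18

0x168 = 000000101101000
12775 = 011000111100111
→ & → 000000101100000 = 352
→ >> 1 → 000000010110000 = 176
0x1596 = 001010110010110
→ & → 000000010010000 = 144
→ >> 3 → 000000000010010 = 18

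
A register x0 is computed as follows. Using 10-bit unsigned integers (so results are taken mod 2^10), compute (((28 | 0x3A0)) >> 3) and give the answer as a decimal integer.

119

28 = 0000011100
0x3A0 = 1110100000
→ | → 1110111100 = 956
→ >> 3 → 0001110111 = 119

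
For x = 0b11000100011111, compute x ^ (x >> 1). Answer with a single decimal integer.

x = 11000100011111 = 12575
x>>1 = 01100010001111
XOR  = 10100110010000 = 10640
(x ^ (x >> 1) gives the standard binary-reflected Gray code of x.)

10640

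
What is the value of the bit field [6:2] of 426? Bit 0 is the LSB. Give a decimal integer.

v = 0000110101010
Shift right by 2: 00001101010
Mask low 5 bits: 01010 = 10

10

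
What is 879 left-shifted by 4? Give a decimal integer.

879 = 00001101101111
shift left by 4 → 11011011110000 = 14064
(equivalently, 879 × 2^4 = 879 × 16)

14064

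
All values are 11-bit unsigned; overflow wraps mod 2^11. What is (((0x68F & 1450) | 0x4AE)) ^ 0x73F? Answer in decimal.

913

0x68F = 11010001111
1450 = 10110101010
→ & → 10010001010 = 1162
0x4AE = 10010101110
→ | → 10010101110 = 1198
0x73F = 11100111111
→ ^ → 01110010001 = 913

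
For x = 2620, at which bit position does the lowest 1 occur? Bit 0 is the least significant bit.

2

2620 = 101000111100
Trailing zeros: 2, so the lowest set bit is bit 2 (value 4).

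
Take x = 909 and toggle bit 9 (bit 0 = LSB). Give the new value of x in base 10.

x = 1110001101
bit 9 is currently 1; toggle it via x ^ (1 << 9) = x ^ 512
→ 0110001101 = 397

397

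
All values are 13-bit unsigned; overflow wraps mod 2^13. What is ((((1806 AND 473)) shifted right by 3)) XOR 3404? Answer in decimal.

3437

1806 = 0011100001110
473 = 0000111011001
→ AND → 0000100001000 = 264
→ shifted right by 3 → 0000000100001 = 33
3404 = 0110101001100
→ XOR → 0110101101101 = 3437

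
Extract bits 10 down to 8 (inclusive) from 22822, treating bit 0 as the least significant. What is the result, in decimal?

v = 0101100100100110
Shift right by 8: 01011001
Mask low 3 bits: 001 = 1

1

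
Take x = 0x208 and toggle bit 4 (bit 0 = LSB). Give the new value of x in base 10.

536

x = 01000001000
bit 4 is currently 0; toggle it via x ^ (1 << 4) = x ^ 16
→ 01000011000 = 536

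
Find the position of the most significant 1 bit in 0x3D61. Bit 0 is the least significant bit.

0x3D61 = 11110101100001
The topmost 1 is at position 13 (since 2^13 = 8192 ≤ 15713 < 16384).

13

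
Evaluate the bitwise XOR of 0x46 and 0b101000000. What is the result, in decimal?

0x46 = 001000110
b = 101000000
XOR → 100000110 = 262

262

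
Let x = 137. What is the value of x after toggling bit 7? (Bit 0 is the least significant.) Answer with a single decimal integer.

x = 10001001
bit 7 is currently 1; toggle it via x ^ (1 << 7) = x ^ 128
→ 00001001 = 9

9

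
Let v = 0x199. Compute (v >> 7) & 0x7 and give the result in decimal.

3

v = 00110011001
Shift right by 7: 0011
Mask low 3 bits: 011 = 3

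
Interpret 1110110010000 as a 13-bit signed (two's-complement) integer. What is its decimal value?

-624

pattern = 1110110010000 (MSB is 1 ⇒ negative)
Invert: 0001001101111, add 1 → 0001001110000 = 624, so the value is -624.
(Equivalently: 7568 - 2^13 = 7568 - 8192 = -624.)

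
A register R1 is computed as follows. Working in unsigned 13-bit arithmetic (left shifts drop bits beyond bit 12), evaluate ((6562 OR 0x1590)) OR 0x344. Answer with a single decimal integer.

8182

6562 = 1100110100010
0x1590 = 1010110010000
→ OR → 1110110110010 = 7602
0x344 = 0001101000100
→ OR → 1111111110110 = 8182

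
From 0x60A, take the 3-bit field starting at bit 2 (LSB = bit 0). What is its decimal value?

v = 11000001010
Shift right by 2: 110000010
Mask low 3 bits: 010 = 2

2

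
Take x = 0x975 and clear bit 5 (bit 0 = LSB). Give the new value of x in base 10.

2389

x = 100101110101
bit 5 is currently 1; clear it via x & ~(1 << 5) = x & ~32
→ 100101010101 = 2389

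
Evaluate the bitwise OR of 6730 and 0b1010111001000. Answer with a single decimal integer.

8138

6730 = 1101001001010
b = 1010111001000
 OR → 1111111001010 = 8138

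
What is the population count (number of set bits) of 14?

3

14 = 1110
Count the 1s: 1 + 1 + 1 = 3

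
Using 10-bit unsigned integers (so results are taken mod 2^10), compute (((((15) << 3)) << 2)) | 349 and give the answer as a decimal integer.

15 = 0000001111
→ << 3 (mod 2^10) → 0001111000 = 120
→ << 2 (mod 2^10) → 0111100000 = 480
349 = 0101011101
→ | → 0111111101 = 509

509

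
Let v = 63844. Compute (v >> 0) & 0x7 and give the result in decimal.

4

v = 1111100101100100
Shift right by 0: 1111100101100100
Mask low 3 bits: 100 = 4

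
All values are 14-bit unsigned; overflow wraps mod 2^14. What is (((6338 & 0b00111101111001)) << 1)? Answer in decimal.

4224

6338 = 01100011000010
0b00111101111001 = 00111101111001
→ & → 00100001000000 = 2112
→ << 1 (mod 2^14) → 01000010000000 = 4224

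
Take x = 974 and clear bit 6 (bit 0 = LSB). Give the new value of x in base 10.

x = 001111001110
bit 6 is currently 1; clear it via x & ~(1 << 6) = x & ~64
→ 001110001110 = 910

910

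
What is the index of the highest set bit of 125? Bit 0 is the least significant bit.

6

125 = 1111101
The topmost 1 is at position 6 (since 2^6 = 64 ≤ 125 < 128).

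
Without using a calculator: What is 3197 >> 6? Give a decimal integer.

49

3197 = 110001111101
shift right by 6 → 000000110001 = 49
(equivalently, floor(3197 / 64))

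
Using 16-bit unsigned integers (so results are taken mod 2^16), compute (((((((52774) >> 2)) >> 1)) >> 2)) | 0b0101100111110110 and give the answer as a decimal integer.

24567

52774 = 1100111000100110
→ >> 2 → 0011001110001001 = 13193
→ >> 1 → 0001100111000100 = 6596
→ >> 2 → 0000011001110001 = 1649
0b0101100111110110 = 0101100111110110
→ | → 0101111111110111 = 24567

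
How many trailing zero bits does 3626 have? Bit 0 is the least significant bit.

3626 = 111000101010
Trailing zeros: 1, so the lowest set bit is bit 1 (value 2).

1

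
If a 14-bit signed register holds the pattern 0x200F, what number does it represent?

pattern = 10000000001111 (MSB is 1 ⇒ negative)
Invert: 01111111110000, add 1 → 01111111110001 = 8177, so the value is -8177.
(Equivalently: 8207 - 2^14 = 8207 - 16384 = -8177.)

-8177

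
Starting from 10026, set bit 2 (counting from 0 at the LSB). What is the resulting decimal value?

10030

x = 10011100101010
bit 2 is currently 0; set it via x | (1 << 2) = x | 4
→ 10011100101110 = 10030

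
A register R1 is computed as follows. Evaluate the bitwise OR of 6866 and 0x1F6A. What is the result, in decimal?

6866 = 1101011010010
0x1F6A = 1111101101010
 OR → 1111111111010 = 8186

8186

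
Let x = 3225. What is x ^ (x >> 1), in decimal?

x = 110010011001 = 3225
x>>1 = 011001001100
XOR  = 101011010101 = 2773
(x ^ (x >> 1) gives the standard binary-reflected Gray code of x.)

2773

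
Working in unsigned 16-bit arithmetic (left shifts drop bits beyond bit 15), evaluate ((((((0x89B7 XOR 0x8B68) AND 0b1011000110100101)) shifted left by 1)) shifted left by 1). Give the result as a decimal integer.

532

0x89B7 = 1000100110110111
0x8B68 = 1000101101101000
→ XOR → 0000001011011111 = 735
0b1011000110100101 = 1011000110100101
→ AND → 0000000010000101 = 133
→ shifted left by 1 (mod 2^16) → 0000000100001010 = 266
→ shifted left by 1 (mod 2^16) → 0000001000010100 = 532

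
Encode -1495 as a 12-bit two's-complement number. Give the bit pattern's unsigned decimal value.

2601

1495 in 12 bits: 010111010111
Invert: 101000101000
Add 1:  101000101001 = 2601
(Check: 2^12 - 1495 = 4096 - 1495 = 2601.)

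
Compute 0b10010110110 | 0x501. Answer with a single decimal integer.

a = 10010110110
0x501 = 10100000001
 OR → 10110110111 = 1463

1463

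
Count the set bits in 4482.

4482 = 1000110000010
Count the 1s: 1 + 1 + 1 + 1 = 4

4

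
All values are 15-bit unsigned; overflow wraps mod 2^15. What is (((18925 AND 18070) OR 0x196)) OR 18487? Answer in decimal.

18925 = 100100111101101
18070 = 100011010010110
→ AND → 100000010000100 = 16516
0x196 = 000000110010110
→ OR → 100000110010110 = 16790
18487 = 100100000110111
→ OR → 100100110110111 = 18871

18871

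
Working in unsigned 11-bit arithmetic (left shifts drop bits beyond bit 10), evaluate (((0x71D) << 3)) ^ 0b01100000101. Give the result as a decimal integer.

1005

0x71D = 11100011101
→ << 3 (mod 2^11) → 00011101000 = 232
0b01100000101 = 01100000101
→ ^ → 01111101101 = 1005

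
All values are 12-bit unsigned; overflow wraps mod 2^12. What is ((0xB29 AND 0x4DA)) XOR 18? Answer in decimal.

0xB29 = 101100101001
0x4DA = 010011011010
→ AND → 000000001000 = 8
18 = 000000010010
→ XOR → 000000011010 = 26

26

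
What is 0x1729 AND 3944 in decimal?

1832

0x1729 = 1011100101001
3944 = 0111101101000
AND → 0011100101000 = 1832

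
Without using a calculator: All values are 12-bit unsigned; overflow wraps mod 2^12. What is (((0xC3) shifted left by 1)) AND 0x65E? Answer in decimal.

0xC3 = 000011000011
→ shifted left by 1 (mod 2^12) → 000110000110 = 390
0x65E = 011001011110
→ AND → 000000000110 = 6

6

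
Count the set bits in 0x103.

3

0x103 = 100000011
Count the 1s: 1 + 1 + 1 = 3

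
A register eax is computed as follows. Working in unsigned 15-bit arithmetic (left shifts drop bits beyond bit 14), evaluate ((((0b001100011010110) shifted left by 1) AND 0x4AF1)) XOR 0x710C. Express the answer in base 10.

29100

0b001100011010110 = 001100011010110
→ shifted left by 1 (mod 2^15) → 011000110101100 = 12716
0x4AF1 = 100101011110001
→ AND → 000000010100000 = 160
0x710C = 111000100001100
→ XOR → 111000110101100 = 29100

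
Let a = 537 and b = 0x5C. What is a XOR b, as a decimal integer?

581

537 = 1000011001
0x5C = 0001011100
XOR → 1001000101 = 581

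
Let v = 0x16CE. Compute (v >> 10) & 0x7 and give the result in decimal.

v = 01011011001110
Shift right by 10: 0101
Mask low 3 bits: 101 = 5

5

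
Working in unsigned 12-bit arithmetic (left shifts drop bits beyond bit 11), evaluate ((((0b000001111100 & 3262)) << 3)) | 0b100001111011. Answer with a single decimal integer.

0b000001111100 = 000001111100
3262 = 110010111110
→ & → 000000111100 = 60
→ << 3 (mod 2^12) → 000111100000 = 480
0b100001111011 = 100001111011
→ | → 100111111011 = 2555

2555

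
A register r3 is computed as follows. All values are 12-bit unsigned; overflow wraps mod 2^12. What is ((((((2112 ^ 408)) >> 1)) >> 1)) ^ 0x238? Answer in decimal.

78

2112 = 100001000000
408 = 000110011000
→ ^ → 100111011000 = 2520
→ >> 1 → 010011101100 = 1260
→ >> 1 → 001001110110 = 630
0x238 = 001000111000
→ ^ → 000001001110 = 78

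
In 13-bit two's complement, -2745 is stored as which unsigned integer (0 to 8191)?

2745 in 13 bits: 0101010111001
Invert: 1010101000110
Add 1:  1010101000111 = 5447
(Check: 2^13 - 2745 = 8192 - 2745 = 5447.)

5447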